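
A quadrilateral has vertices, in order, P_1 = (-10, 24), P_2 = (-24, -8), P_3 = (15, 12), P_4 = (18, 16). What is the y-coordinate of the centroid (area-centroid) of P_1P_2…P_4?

712/69

Apply the shoelace formula. First the cross-terms c_i = x_i·y_{i+1} − x_{i+1}·y_i:
  656, -168, 24, 592  ⇒  2A = 1104, A = 552.
Then Σ (y_i + y_{i+1})·c_i = 34176, so ȳ = 34176 / (6·552) = 712/69.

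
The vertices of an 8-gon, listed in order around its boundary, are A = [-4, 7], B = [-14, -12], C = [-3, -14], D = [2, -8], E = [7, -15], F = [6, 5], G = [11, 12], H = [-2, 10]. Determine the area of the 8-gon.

Apply the shoelace (surveyor's) formula: 2A = Σ (x_i·y_{i+1} − x_{i+1}·y_i), indices taken mod 8.
A→B: (-4)(-12) − (-14)(7) = 146
B→C: (-14)(-14) − (-3)(-12) = 160
C→D: (-3)(-8) − (2)(-14) = 52
D→E: (2)(-15) − (7)(-8) = 26
E→F: (7)(5) − (6)(-15) = 125
F→G: (6)(12) − (11)(5) = 17
G→H: (11)(10) − (-2)(12) = 134
H→A: (-2)(7) − (-4)(10) = 26
Σ = 686
Area = |Σ|/2 = 343.

343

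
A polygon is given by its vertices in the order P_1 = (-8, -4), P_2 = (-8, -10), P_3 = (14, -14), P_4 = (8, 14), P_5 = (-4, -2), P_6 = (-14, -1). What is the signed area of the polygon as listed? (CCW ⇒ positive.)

336

Apply the shoelace (surveyor's) formula: 2A = Σ (x_i·y_{i+1} − x_{i+1}·y_i), indices taken mod 6.
Σ = (48) + (252) + (308) + (40) + (-24) + (48) = 672
Signed area = Σ/2 = 336 (positive ⇒ counter-clockwise traversal).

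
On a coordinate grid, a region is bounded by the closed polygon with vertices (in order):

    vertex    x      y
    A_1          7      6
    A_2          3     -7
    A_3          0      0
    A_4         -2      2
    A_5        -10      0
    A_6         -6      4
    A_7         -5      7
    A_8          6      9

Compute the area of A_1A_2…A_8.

111.5

A_1→A_2: (7)(-7) − (3)(6) = -67
A_2→A_3: (3)(0) − (0)(-7) = 0
A_3→A_4: (0)(2) − (-2)(0) = 0
A_4→A_5: (-2)(0) − (-10)(2) = 20
A_5→A_6: (-10)(4) − (-6)(0) = -40
A_6→A_7: (-6)(7) − (-5)(4) = -22
A_7→A_8: (-5)(9) − (6)(7) = -87
A_8→A_1: (6)(6) − (7)(9) = -27
Σ = -223
Area = |Σ|/2 = 111.5.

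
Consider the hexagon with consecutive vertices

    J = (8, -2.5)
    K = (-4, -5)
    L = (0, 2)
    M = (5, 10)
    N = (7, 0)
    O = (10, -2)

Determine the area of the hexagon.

Σ = (-50) + (-8) + (-10) + (-70) + (-14) + (-9) = -161
Area = |Σ|/2 = 80.5.

80.5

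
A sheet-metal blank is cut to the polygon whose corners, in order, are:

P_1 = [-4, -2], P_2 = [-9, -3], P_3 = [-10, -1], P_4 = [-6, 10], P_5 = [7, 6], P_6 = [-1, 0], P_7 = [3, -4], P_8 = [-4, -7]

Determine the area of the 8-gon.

Apply Gauss's area formula: 2A = Σ (x_i·y_{i+1} − x_{i+1}·y_i), indices taken mod 8.
Σ = (-6) + (-21) + (-106) + (-106) + (6) + (4) + (-37) + (-20) = -286
Area = |Σ|/2 = 143.

143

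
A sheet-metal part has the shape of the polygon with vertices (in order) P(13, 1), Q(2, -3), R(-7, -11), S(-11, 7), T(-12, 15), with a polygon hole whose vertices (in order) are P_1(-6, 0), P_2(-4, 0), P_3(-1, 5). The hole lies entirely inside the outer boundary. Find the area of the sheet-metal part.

Outer boundary:
Apply the shoelace (surveyor's) formula: 2A = Σ (x_i·y_{i+1} − x_{i+1}·y_i), indices taken mod 5.
Σ = (-41) + (-43) + (-170) + (-81) + (-207) = -542
Area = |Σ|/2 = 271.
Hole:
Apply the surveyor's formula: 2A = Σ (x_i·y_{i+1} − x_{i+1}·y_i), indices taken mod 3.
P_1→P_2: (-6)(0) − (-4)(0) = 0
P_2→P_3: (-4)(5) − (-1)(0) = -20
P_3→P_1: (-1)(0) − (-6)(5) = 30
Σ = 10
Area = |Σ|/2 = 5.
Net area = 271 − 5 = 266.

266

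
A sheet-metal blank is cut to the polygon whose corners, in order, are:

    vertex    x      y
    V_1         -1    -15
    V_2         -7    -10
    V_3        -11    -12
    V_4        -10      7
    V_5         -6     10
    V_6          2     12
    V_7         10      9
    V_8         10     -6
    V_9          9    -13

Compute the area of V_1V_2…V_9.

472

Apply the shoelace formula: 2A = Σ (x_i·y_{i+1} − x_{i+1}·y_i), indices taken mod 9.
Cross-terms: -95, -26, -197, -58, -92, -102, -150, -76, -148  ⇒  Σ = -944
Area = |Σ|/2 = 472.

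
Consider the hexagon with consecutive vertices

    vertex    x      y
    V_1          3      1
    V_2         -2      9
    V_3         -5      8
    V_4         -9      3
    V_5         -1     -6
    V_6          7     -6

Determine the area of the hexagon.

122.5

Cross-terms: 29, 29, 57, 57, 48, 25  ⇒  Σ = 245
Area = |Σ|/2 = 122.5.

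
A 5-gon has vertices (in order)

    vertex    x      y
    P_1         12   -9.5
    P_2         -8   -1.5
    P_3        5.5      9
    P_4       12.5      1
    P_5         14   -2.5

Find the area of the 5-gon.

Apply the shoelace formula: 2A = Σ (x_i·y_{i+1} − x_{i+1}·y_i), indices taken mod 5.
Σ = (-94) + (-63.75) + (-107) + (-45.25) + (-103) = -413
Area = |Σ|/2 = 206.5.

206.5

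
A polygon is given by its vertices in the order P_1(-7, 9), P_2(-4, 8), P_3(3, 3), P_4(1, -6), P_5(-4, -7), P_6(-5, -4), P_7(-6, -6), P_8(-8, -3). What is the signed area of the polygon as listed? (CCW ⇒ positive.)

Σ = (-20) + (-36) + (-21) + (-31) + (-19) + (6) + (-30) + (-93) = -244
Signed area = Σ/2 = -122 (negative ⇒ clockwise traversal).

-122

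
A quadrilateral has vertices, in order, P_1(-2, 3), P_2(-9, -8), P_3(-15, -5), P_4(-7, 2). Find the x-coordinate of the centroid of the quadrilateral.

Apply the shoelace (surveyor's) formula. First the cross-terms c_i = x_i·y_{i+1} − x_{i+1}·y_i:
  43, -75, -65, -17  ⇒  2A = -114, A = -57.
Then Σ (x_i + x_{i+1})·c_i = 2910, so x̄ = 2910 / (6·(-57)) = -485/57.

-485/57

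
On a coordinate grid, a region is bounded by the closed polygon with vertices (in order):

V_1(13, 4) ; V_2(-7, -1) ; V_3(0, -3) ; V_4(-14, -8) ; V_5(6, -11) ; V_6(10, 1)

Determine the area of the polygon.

Apply Gauss's area formula: 2A = Σ (x_i·y_{i+1} − x_{i+1}·y_i), indices taken mod 6.
Σ = (15) + (21) + (-42) + (202) + (116) + (27) = 339
Area = |Σ|/2 = 169.5.

169.5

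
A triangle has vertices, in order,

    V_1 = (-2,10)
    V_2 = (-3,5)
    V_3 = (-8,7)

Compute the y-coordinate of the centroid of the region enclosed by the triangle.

22/3

Apply Gauss's area formula. First the cross-terms c_i = x_i·y_{i+1} − x_{i+1}·y_i:
  20, 19, -66  ⇒  2A = -27, A = -13.5.
Then Σ (y_i + y_{i+1})·c_i = -594, so ȳ = -594 / (6·(-13.5)) = 22/3.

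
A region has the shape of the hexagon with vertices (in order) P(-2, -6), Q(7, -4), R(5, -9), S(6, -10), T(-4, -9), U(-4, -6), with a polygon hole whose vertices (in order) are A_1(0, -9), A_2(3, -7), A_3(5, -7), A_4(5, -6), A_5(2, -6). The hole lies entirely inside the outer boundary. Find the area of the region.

Outer boundary:
Apply the surveyor's formula: 2A = Σ (x_i·y_{i+1} − x_{i+1}·y_i), indices taken mod 6.
Σ = (50) + (-43) + (4) + (-94) + (-12) + (12) = -83
Area = |Σ|/2 = 41.5.
Hole:
Cross-terms: 27, 14, 5, -18, -18  ⇒  Σ = 10
Area = |Σ|/2 = 5.
Net area = 41.5 − 5 = 36.5.

36.5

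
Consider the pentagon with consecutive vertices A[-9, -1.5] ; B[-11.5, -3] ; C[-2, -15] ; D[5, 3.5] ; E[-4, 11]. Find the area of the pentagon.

209.125

Cross-terms: 9.75, 166.5, 68, 69, 105  ⇒  Σ = 418.25
Area = |Σ|/2 = 209.125.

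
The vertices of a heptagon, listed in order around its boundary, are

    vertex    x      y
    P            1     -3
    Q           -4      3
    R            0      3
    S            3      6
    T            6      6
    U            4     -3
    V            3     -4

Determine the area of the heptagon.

51

Apply the surveyor's formula: 2A = Σ (x_i·y_{i+1} − x_{i+1}·y_i), indices taken mod 7.
P→Q: (1)(3) − (-4)(-3) = -9
Q→R: (-4)(3) − (0)(3) = -12
R→S: (0)(6) − (3)(3) = -9
S→T: (3)(6) − (6)(6) = -18
T→U: (6)(-3) − (4)(6) = -42
U→V: (4)(-4) − (3)(-3) = -7
V→P: (3)(-3) − (1)(-4) = -5
Σ = -102
Area = |Σ|/2 = 51.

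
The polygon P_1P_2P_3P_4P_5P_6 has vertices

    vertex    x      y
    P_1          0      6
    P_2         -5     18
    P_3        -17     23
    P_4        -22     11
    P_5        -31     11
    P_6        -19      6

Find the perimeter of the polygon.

80

|P_1P_2| = √((-5)² + (12)²) = √169 = 13
|P_2P_3| = √((-12)² + (5)²) = √169 = 13
|P_3P_4| = √((-5)² + (-12)²) = √169 = 13
|P_4P_5| = √((-9)² + (0)²) = √81 = 9
|P_5P_6| = √((12)² + (-5)²) = √169 = 13
|P_6P_1| = √((19)² + (0)²) = √361 = 19
Perimeter = 13 + 13 + 13 + 9 + 13 + 19 = 80.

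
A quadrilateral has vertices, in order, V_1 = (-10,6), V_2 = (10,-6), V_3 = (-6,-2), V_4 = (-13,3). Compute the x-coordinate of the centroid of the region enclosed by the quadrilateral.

Apply Gauss's area formula. First the cross-terms c_i = x_i·y_{i+1} − x_{i+1}·y_i:
  0, -56, -44, -48  ⇒  2A = -148, A = -74.
Then Σ (x_i + x_{i+1})·c_i = 1716, so x̄ = 1716 / (6·(-74)) = -143/37.

-143/37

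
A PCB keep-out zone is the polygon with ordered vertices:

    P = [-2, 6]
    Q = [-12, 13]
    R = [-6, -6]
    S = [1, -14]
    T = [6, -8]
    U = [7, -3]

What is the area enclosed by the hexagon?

218

Apply Gauss's area formula: 2A = Σ (x_i·y_{i+1} − x_{i+1}·y_i), indices taken mod 6.
Σ = (46) + (150) + (90) + (76) + (38) + (36) = 436
Area = |Σ|/2 = 218.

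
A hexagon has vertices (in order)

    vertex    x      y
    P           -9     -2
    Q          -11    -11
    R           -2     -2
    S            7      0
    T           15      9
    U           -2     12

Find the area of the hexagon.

232

Apply the shoelace (surveyor's) formula: 2A = Σ (x_i·y_{i+1} − x_{i+1}·y_i), indices taken mod 6.
P→Q: (-9)(-11) − (-11)(-2) = 77
Q→R: (-11)(-2) − (-2)(-11) = 0
R→S: (-2)(0) − (7)(-2) = 14
S→T: (7)(9) − (15)(0) = 63
T→U: (15)(12) − (-2)(9) = 198
U→P: (-2)(-2) − (-9)(12) = 112
Σ = 464
Area = |Σ|/2 = 232.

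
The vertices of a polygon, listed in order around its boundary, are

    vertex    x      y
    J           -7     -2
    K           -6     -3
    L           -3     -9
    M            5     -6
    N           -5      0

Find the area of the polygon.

48.5

Apply Gauss's area formula: 2A = Σ (x_i·y_{i+1} − x_{i+1}·y_i), indices taken mod 5.
J→K: (-7)(-3) − (-6)(-2) = 9
K→L: (-6)(-9) − (-3)(-3) = 45
L→M: (-3)(-6) − (5)(-9) = 63
M→N: (5)(0) − (-5)(-6) = -30
N→J: (-5)(-2) − (-7)(0) = 10
Σ = 97
Area = |Σ|/2 = 48.5.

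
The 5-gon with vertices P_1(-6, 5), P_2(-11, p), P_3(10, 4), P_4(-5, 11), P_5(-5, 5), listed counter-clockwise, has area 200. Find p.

The doubled signed area Σ (x_i y_{i+1} − x_{i+1} y_i) is linear in p.
With p=0 it equals 176; the coefficient of p is -16 (from the two edges through P_2).
So -16·p + 176 = 2·200 = 400 ⇒ p = -14.

-14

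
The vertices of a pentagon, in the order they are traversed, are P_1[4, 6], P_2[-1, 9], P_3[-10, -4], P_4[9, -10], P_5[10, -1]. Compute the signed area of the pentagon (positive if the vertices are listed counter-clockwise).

213.5

Apply the shoelace formula: 2A = Σ (x_i·y_{i+1} − x_{i+1}·y_i), indices taken mod 5.
Cross-terms: 42, 94, 136, 91, 64  ⇒  Σ = 427
Signed area = Σ/2 = 213.5 (positive ⇒ counter-clockwise traversal).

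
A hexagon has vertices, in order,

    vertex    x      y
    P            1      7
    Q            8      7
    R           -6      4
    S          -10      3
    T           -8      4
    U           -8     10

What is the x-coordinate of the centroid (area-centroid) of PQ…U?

-291/83

Apply Gauss's area formula. First the cross-terms c_i = x_i·y_{i+1} − x_{i+1}·y_i:
  -49, 74, 22, -16, -48, -66  ⇒  2A = -83, A = -41.5.
Then Σ (x_i + x_{i+1})·c_i = 873, so x̄ = 873 / (6·(-41.5)) = -291/83.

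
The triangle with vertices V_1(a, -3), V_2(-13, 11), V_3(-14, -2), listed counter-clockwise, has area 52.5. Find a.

The doubled signed area Σ (x_i y_{i+1} − x_{i+1} y_i) is linear in a.
With a=0 it equals 183; the coefficient of a is 13 (from the two edges through V_1).
So 13·a + 183 = 2·52.5 = 105 ⇒ a = -6.

-6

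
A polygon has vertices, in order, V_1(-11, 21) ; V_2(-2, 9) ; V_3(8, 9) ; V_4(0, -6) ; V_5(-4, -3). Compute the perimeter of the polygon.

|V_1V_2| = √((9)² + (-12)²) = √225 = 15
|V_2V_3| = √((10)² + (0)²) = √100 = 10
|V_3V_4| = √((-8)² + (-15)²) = √289 = 17
|V_4V_5| = √((-4)² + (3)²) = √25 = 5
|V_5V_1| = √((-7)² + (24)²) = √625 = 25
Perimeter = 15 + 10 + 17 + 5 + 25 = 72.

72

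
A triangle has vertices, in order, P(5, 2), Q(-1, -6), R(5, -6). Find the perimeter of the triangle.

24

|PQ| = √((-6)² + (-8)²) = √100 = 10
|QR| = √((6)² + (0)²) = √36 = 6
|RP| = √((0)² + (8)²) = √64 = 8
Perimeter = 10 + 6 + 8 = 24.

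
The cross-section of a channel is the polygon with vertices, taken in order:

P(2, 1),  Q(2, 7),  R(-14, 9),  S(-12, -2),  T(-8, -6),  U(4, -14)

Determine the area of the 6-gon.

Apply the shoelace formula: 2A = Σ (x_i·y_{i+1} − x_{i+1}·y_i), indices taken mod 6.
Σ = (12) + (116) + (136) + (56) + (136) + (32) = 488
Area = |Σ|/2 = 244.

244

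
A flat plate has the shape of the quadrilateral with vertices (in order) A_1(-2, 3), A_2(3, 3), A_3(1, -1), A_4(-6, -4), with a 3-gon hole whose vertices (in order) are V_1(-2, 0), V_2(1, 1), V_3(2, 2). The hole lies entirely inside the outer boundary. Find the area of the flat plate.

Outer boundary:
Σ = (-15) + (-6) + (-10) + (-26) = -57
Area = |Σ|/2 = 28.5.
Hole:
Apply Gauss's area formula: 2A = Σ (x_i·y_{i+1} − x_{i+1}·y_i), indices taken mod 3.
V_1→V_2: (-2)(1) − (1)(0) = -2
V_2→V_3: (1)(2) − (2)(1) = 0
V_3→V_1: (2)(0) − (-2)(2) = 4
Σ = 2
Area = |Σ|/2 = 1.
Net area = 28.5 − 1 = 27.5.

27.5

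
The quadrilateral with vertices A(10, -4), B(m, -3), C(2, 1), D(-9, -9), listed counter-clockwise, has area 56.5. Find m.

Write out the shoelace sum; only the two edges meeting at B involve m:
2·Area = [(10·(-3) − m·(-4)) + (m·1 − 2·(-3))] + 117
       = 5·m + 93 = 113
⇒ m = 4.

4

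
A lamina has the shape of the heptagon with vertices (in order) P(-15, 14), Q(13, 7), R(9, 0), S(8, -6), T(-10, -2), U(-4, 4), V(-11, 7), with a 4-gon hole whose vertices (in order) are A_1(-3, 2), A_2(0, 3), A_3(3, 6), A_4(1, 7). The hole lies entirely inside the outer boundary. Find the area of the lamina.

Outer boundary:
Apply the shoelace (surveyor's) formula: 2A = Σ (x_i·y_{i+1} − x_{i+1}·y_i), indices taken mod 7.
P→Q: (-15)(7) − (13)(14) = -287
Q→R: (13)(0) − (9)(7) = -63
R→S: (9)(-6) − (8)(0) = -54
S→T: (8)(-2) − (-10)(-6) = -76
T→U: (-10)(4) − (-4)(-2) = -48
U→V: (-4)(7) − (-11)(4) = 16
V→P: (-11)(14) − (-15)(7) = -49
Σ = -561
Area = |Σ|/2 = 280.5.
Hole:
Apply Gauss's area formula: 2A = Σ (x_i·y_{i+1} − x_{i+1}·y_i), indices taken mod 4.
A_1→A_2: (-3)(3) − (0)(2) = -9
A_2→A_3: (0)(6) − (3)(3) = -9
A_3→A_4: (3)(7) − (1)(6) = 15
A_4→A_1: (1)(2) − (-3)(7) = 23
Σ = 20
Area = |Σ|/2 = 10.
Net area = 280.5 − 10 = 270.5.

270.5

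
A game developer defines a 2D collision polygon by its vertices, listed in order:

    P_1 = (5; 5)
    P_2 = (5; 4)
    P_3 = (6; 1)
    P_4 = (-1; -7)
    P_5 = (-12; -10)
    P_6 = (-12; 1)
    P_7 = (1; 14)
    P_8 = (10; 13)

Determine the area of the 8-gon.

Apply Gauss's area formula: 2A = Σ (x_i·y_{i+1} − x_{i+1}·y_i), indices taken mod 8.
Cross-terms: -5, -19, -41, -74, -132, -169, -127, -15  ⇒  Σ = -582
Area = |Σ|/2 = 291.

291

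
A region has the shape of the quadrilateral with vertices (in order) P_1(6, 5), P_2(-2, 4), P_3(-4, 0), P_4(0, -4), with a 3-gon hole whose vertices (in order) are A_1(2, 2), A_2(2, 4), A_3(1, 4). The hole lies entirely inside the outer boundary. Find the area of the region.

Outer boundary:
Apply the surveyor's formula: 2A = Σ (x_i·y_{i+1} − x_{i+1}·y_i), indices taken mod 4.
Cross-terms: 34, 16, 16, 24  ⇒  Σ = 90
Area = |Σ|/2 = 45.
Hole:
Apply the surveyor's formula: 2A = Σ (x_i·y_{i+1} − x_{i+1}·y_i), indices taken mod 3.
Σ = (4) + (4) + (-6) = 2
Area = |Σ|/2 = 1.
Net area = 45 − 1 = 44.

44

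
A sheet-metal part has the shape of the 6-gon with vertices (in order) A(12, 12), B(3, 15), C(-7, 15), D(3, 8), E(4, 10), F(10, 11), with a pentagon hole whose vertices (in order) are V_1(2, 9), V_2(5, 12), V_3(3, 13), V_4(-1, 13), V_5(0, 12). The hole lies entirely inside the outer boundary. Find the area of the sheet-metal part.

Outer boundary:
Apply the shoelace (surveyor's) formula: 2A = Σ (x_i·y_{i+1} − x_{i+1}·y_i), indices taken mod 6.
Σ = (144) + (150) + (-101) + (-2) + (-56) + (-12) = 123
Area = |Σ|/2 = 61.5.
Hole:
Apply the shoelace formula: 2A = Σ (x_i·y_{i+1} − x_{i+1}·y_i), indices taken mod 5.
Σ = (-21) + (29) + (52) + (-12) + (-24) = 24
Area = |Σ|/2 = 12.
Net area = 61.5 − 12 = 49.5.

49.5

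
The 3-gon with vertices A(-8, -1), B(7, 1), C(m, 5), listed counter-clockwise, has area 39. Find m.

-2

Write out the shoelace sum; only the two edges meeting at C involve m:
2·Area = [(7·5 − m·1) + (m·(-1) − (-8)·5)] + -1
       = -2·m + 74 = 78
⇒ m = -2.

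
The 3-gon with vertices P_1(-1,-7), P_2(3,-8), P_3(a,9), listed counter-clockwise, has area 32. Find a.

-1

Write out the shoelace sum; only the two edges meeting at P_3 involve a:
2·Area = [(3·9 − a·(-8)) + (a·(-7) − (-1)·9)] + 29
       = 1·a + 65 = 64
⇒ a = -1.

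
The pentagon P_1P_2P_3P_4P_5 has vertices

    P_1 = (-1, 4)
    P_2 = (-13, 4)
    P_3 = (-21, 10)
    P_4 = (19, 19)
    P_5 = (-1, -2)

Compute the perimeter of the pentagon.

98

|P_1P_2| = √((-12)² + (0)²) = √144 = 12
|P_2P_3| = √((-8)² + (6)²) = √100 = 10
|P_3P_4| = √((40)² + (9)²) = √1681 = 41
|P_4P_5| = √((-20)² + (-21)²) = √841 = 29
|P_5P_1| = √((0)² + (6)²) = √36 = 6
Perimeter = 12 + 10 + 41 + 29 + 6 = 98.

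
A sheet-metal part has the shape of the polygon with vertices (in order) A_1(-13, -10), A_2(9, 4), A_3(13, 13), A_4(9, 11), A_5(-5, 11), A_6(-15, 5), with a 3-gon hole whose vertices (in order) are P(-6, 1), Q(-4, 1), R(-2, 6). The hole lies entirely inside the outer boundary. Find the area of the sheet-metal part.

314

Outer boundary:
Apply the shoelace formula: 2A = Σ (x_i·y_{i+1} − x_{i+1}·y_i), indices taken mod 6.
Cross-terms: 38, 65, 26, 154, 140, 215  ⇒  Σ = 638
Area = |Σ|/2 = 319.
Hole:
Apply the surveyor's formula: 2A = Σ (x_i·y_{i+1} − x_{i+1}·y_i), indices taken mod 3.
P→Q: (-6)(1) − (-4)(1) = -2
Q→R: (-4)(6) − (-2)(1) = -22
R→P: (-2)(1) − (-6)(6) = 34
Σ = 10
Area = |Σ|/2 = 5.
Net area = 319 − 5 = 314.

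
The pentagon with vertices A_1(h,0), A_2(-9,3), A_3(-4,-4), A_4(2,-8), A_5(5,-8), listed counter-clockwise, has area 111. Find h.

10

The doubled signed area Σ (x_i y_{i+1} − x_{i+1} y_i) is linear in h.
With h=0 it equals 112; the coefficient of h is 11 (from the two edges through A_1).
So 11·h + 112 = 2·111 = 222 ⇒ h = 10.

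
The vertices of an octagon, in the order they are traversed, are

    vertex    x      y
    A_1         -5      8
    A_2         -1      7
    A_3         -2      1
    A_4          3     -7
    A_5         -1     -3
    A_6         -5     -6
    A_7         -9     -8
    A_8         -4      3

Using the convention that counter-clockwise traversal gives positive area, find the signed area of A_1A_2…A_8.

Cross-terms: -27, 13, 11, -16, -9, -14, -59, -17  ⇒  Σ = -118
Signed area = Σ/2 = -59 (negative ⇒ clockwise traversal).

-59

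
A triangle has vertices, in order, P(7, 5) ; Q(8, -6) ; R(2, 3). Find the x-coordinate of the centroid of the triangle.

17/3

Apply the shoelace (surveyor's) formula. First the cross-terms c_i = x_i·y_{i+1} − x_{i+1}·y_i:
  -82, 36, -11  ⇒  2A = -57, A = -28.5.
Then Σ (x_i + x_{i+1})·c_i = -969, so x̄ = -969 / (6·(-28.5)) = 17/3.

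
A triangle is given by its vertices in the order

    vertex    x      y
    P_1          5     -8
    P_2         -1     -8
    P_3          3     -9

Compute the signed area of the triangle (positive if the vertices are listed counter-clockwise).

Apply Gauss's area formula: 2A = Σ (x_i·y_{i+1} − x_{i+1}·y_i), indices taken mod 3.
Σ = (-48) + (33) + (21) = 6
Signed area = Σ/2 = 3 (positive ⇒ counter-clockwise traversal).

3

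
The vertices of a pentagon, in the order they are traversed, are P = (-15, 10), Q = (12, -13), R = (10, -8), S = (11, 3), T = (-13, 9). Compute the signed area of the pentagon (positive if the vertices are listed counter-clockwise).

Apply Gauss's area formula: 2A = Σ (x_i·y_{i+1} − x_{i+1}·y_i), indices taken mod 5.
P→Q: (-15)(-13) − (12)(10) = 75
Q→R: (12)(-8) − (10)(-13) = 34
R→S: (10)(3) − (11)(-8) = 118
S→T: (11)(9) − (-13)(3) = 138
T→P: (-13)(10) − (-15)(9) = 5
Σ = 370
Signed area = Σ/2 = 185 (positive ⇒ counter-clockwise traversal).

185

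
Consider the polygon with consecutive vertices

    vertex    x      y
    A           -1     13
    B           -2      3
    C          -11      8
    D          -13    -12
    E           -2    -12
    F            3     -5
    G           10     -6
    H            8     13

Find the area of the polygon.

Apply the surveyor's formula: 2A = Σ (x_i·y_{i+1} − x_{i+1}·y_i), indices taken mod 8.
Cross-terms: 23, 17, 236, 132, 46, 32, 178, 117  ⇒  Σ = 781
Area = |Σ|/2 = 390.5.

390.5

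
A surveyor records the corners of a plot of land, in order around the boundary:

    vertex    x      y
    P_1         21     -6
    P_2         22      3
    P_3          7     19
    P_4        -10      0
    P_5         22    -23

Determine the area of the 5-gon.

681.5

Apply the shoelace (surveyor's) formula: 2A = Σ (x_i·y_{i+1} − x_{i+1}·y_i), indices taken mod 5.
Σ = (195) + (397) + (190) + (230) + (351) = 1363
Area = |Σ|/2 = 681.5.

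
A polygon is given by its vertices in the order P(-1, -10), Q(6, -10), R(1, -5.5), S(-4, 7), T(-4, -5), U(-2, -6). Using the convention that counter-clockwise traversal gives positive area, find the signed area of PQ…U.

54

Σ = (70) + (-23) + (-15) + (48) + (14) + (14) = 108
Signed area = Σ/2 = 54 (positive ⇒ counter-clockwise traversal).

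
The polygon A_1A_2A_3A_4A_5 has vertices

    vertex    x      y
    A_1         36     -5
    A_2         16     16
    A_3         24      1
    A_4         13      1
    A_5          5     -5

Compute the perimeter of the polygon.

|A_1A_2| = √((-20)² + (21)²) = √841 = 29
|A_2A_3| = √((8)² + (-15)²) = √289 = 17
|A_3A_4| = √((-11)² + (0)²) = √121 = 11
|A_4A_5| = √((-8)² + (-6)²) = √100 = 10
|A_5A_1| = √((31)² + (0)²) = √961 = 31
Perimeter = 29 + 17 + 11 + 10 + 31 = 98.

98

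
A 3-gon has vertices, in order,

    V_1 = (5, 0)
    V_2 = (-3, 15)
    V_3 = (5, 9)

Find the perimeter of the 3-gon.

|V_1V_2| = √((-8)² + (15)²) = √289 = 17
|V_2V_3| = √((8)² + (-6)²) = √100 = 10
|V_3V_1| = √((0)² + (-9)²) = √81 = 9
Perimeter = 17 + 10 + 9 = 36.

36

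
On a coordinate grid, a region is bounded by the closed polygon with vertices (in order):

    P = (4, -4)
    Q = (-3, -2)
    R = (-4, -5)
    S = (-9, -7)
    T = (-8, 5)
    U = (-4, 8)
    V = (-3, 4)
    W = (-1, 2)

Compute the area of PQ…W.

Σ = (-20) + (7) + (-17) + (-101) + (-44) + (8) + (-2) + (-4) = -173
Area = |Σ|/2 = 86.5.

86.5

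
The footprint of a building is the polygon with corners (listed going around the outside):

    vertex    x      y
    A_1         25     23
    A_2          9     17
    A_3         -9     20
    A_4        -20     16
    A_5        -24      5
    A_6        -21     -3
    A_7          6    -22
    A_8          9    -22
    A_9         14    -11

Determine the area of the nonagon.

Apply Gauss's area formula: 2A = Σ (x_i·y_{i+1} − x_{i+1}·y_i), indices taken mod 9.
A_1→A_2: (25)(17) − (9)(23) = 218
A_2→A_3: (9)(20) − (-9)(17) = 333
A_3→A_4: (-9)(16) − (-20)(20) = 256
A_4→A_5: (-20)(5) − (-24)(16) = 284
A_5→A_6: (-24)(-3) − (-21)(5) = 177
A_6→A_7: (-21)(-22) − (6)(-3) = 480
A_7→A_8: (6)(-22) − (9)(-22) = 66
A_8→A_9: (9)(-11) − (14)(-22) = 209
A_9→A_1: (14)(23) − (25)(-11) = 597
Σ = 2620
Area = |Σ|/2 = 1310.

1310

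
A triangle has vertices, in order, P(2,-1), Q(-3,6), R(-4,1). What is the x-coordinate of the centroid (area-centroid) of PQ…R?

-5/3

Apply Gauss's area formula. First the cross-terms c_i = x_i·y_{i+1} − x_{i+1}·y_i:
  9, 21, 2  ⇒  2A = 32, A = 16.
Then Σ (x_i + x_{i+1})·c_i = -160, so x̄ = -160 / (6·16) = -5/3.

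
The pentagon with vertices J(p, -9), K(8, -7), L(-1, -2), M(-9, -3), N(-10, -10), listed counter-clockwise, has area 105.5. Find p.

Write out the shoelace sum; only the two edges meeting at J involve p:
2·Area = [((-10)·(-9) − p·(-10)) + (p·(-7) − 8·(-9))] + 22
       = 3·p + 184 = 211
⇒ p = 9.

9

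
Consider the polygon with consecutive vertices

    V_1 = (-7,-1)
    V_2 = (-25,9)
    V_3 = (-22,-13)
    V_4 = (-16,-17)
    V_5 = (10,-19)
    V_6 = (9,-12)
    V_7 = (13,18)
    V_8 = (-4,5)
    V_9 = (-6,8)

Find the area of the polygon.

Apply the shoelace (surveyor's) formula: 2A = Σ (x_i·y_{i+1} − x_{i+1}·y_i), indices taken mod 9.
Σ = (-88) + (523) + (166) + (474) + (51) + (318) + (137) + (-2) + (62) = 1641
Area = |Σ|/2 = 820.5.

820.5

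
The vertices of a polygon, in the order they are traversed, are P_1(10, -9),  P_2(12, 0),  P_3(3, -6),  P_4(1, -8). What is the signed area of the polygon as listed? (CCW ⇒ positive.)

44.5

Σ = (108) + (-72) + (-18) + (71) = 89
Signed area = Σ/2 = 44.5 (positive ⇒ counter-clockwise traversal).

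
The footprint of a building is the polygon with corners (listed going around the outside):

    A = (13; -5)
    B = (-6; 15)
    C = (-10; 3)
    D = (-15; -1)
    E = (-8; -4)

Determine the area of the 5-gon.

248

Σ = (165) + (132) + (55) + (52) + (92) = 496
Area = |Σ|/2 = 248.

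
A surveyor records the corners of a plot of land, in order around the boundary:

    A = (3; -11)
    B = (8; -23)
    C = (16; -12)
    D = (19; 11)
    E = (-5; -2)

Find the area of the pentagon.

Apply Gauss's area formula: 2A = Σ (x_i·y_{i+1} − x_{i+1}·y_i), indices taken mod 5.
A→B: (3)(-23) − (8)(-11) = 19
B→C: (8)(-12) − (16)(-23) = 272
C→D: (16)(11) − (19)(-12) = 404
D→E: (19)(-2) − (-5)(11) = 17
E→A: (-5)(-11) − (3)(-2) = 61
Σ = 773
Area = |Σ|/2 = 386.5.

386.5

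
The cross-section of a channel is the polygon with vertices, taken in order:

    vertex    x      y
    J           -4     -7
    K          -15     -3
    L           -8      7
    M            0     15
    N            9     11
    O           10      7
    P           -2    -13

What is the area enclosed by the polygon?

Apply the surveyor's formula: 2A = Σ (x_i·y_{i+1} − x_{i+1}·y_i), indices taken mod 7.
J→K: (-4)(-3) − (-15)(-7) = -93
K→L: (-15)(7) − (-8)(-3) = -129
L→M: (-8)(15) − (0)(7) = -120
M→N: (0)(11) − (9)(15) = -135
N→O: (9)(7) − (10)(11) = -47
O→P: (10)(-13) − (-2)(7) = -116
P→J: (-2)(-7) − (-4)(-13) = -38
Σ = -678
Area = |Σ|/2 = 339.

339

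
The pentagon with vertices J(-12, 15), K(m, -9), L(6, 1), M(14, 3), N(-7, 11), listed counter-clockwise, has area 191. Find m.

-1

Write out the shoelace sum; only the two edges meeting at K involve m:
2·Area = [((-12)·(-9) − m·15) + (m·1 − 6·(-9))] + 206
       = -14·m + 368 = 382
⇒ m = -1.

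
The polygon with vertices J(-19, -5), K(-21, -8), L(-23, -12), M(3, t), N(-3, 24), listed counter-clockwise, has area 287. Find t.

6

The doubled signed area Σ (x_i y_{i+1} − x_{i+1} y_i) is linear in t.
With t=0 it equals 694; the coefficient of t is -20 (from the two edges through M).
So -20·t + 694 = 2·287 = 574 ⇒ t = 6.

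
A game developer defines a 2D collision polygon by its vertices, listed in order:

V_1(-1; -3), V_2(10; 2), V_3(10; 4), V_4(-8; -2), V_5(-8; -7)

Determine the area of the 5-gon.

Apply the surveyor's formula: 2A = Σ (x_i·y_{i+1} − x_{i+1}·y_i), indices taken mod 5.
Cross-terms: 28, 20, 12, 40, 17  ⇒  Σ = 117
Area = |Σ|/2 = 58.5.

58.5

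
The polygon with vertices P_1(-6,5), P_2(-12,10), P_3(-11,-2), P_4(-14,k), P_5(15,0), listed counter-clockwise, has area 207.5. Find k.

-9

The doubled signed area Σ (x_i y_{i+1} − x_{i+1} y_i) is linear in k.
With k=0 it equals 181; the coefficient of k is -26 (from the two edges through P_4).
So -26·k + 181 = 2·207.5 = 415 ⇒ k = -9.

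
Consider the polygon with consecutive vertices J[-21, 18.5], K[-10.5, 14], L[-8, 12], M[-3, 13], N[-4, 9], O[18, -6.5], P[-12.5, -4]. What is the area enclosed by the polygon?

Apply Gauss's area formula: 2A = Σ (x_i·y_{i+1} − x_{i+1}·y_i), indices taken mod 7.
Cross-terms: -99.75, -14, -68, 25, -136, -153.25, -315.25  ⇒  Σ = -761.25
Area = |Σ|/2 = 380.625.

380.625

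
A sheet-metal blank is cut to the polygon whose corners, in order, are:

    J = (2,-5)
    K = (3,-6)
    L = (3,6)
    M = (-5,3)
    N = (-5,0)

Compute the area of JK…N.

Apply the shoelace formula: 2A = Σ (x_i·y_{i+1} − x_{i+1}·y_i), indices taken mod 5.
J→K: (2)(-6) − (3)(-5) = 3
K→L: (3)(6) − (3)(-6) = 36
L→M: (3)(3) − (-5)(6) = 39
M→N: (-5)(0) − (-5)(3) = 15
N→J: (-5)(-5) − (2)(0) = 25
Σ = 118
Area = |Σ|/2 = 59.

59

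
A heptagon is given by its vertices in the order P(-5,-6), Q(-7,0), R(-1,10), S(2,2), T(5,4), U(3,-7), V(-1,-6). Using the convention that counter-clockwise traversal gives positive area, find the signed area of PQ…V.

-116

Apply Gauss's area formula: 2A = Σ (x_i·y_{i+1} − x_{i+1}·y_i), indices taken mod 7.
Cross-terms: -42, -70, -22, -2, -47, -25, -24  ⇒  Σ = -232
Signed area = Σ/2 = -116 (negative ⇒ clockwise traversal).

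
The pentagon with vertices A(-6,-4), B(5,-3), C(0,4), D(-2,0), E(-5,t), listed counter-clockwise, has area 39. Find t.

-2

The doubled signed area Σ (x_i y_{i+1} − x_{i+1} y_i) is linear in t.
With t=0 it equals 86; the coefficient of t is 4 (from the two edges through E).
So 4·t + 86 = 2·39 = 78 ⇒ t = -2.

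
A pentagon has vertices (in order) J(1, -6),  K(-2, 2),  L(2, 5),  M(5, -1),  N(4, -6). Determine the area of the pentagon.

Apply the shoelace formula: 2A = Σ (x_i·y_{i+1} − x_{i+1}·y_i), indices taken mod 5.
J→K: (1)(2) − (-2)(-6) = -10
K→L: (-2)(5) − (2)(2) = -14
L→M: (2)(-1) − (5)(5) = -27
M→N: (5)(-6) − (4)(-1) = -26
N→J: (4)(-6) − (1)(-6) = -18
Σ = -95
Area = |Σ|/2 = 47.5.

47.5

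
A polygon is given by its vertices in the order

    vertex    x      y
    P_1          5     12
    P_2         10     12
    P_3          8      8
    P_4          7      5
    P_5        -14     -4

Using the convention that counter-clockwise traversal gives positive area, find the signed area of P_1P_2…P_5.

-99

P_1→P_2: (5)(12) − (10)(12) = -60
P_2→P_3: (10)(8) − (8)(12) = -16
P_3→P_4: (8)(5) − (7)(8) = -16
P_4→P_5: (7)(-4) − (-14)(5) = 42
P_5→P_1: (-14)(12) − (5)(-4) = -148
Σ = -198
Signed area = Σ/2 = -99 (negative ⇒ clockwise traversal).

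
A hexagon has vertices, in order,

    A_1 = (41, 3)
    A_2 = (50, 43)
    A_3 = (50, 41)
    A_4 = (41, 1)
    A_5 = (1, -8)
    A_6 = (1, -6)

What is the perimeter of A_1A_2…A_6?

|A_1A_2| = √((9)² + (40)²) = √1681 = 41
|A_2A_3| = √((0)² + (-2)²) = √4 = 2
|A_3A_4| = √((-9)² + (-40)²) = √1681 = 41
|A_4A_5| = √((-40)² + (-9)²) = √1681 = 41
|A_5A_6| = √((0)² + (2)²) = √4 = 2
|A_6A_1| = √((40)² + (9)²) = √1681 = 41
Perimeter = 41 + 2 + 41 + 41 + 2 + 41 = 168.

168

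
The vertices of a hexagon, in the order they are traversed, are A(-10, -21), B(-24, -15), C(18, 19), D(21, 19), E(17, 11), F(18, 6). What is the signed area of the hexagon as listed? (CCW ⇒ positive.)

Cross-terms: -354, -186, -57, -92, -96, -318  ⇒  Σ = -1103
Signed area = Σ/2 = -551.5 (negative ⇒ clockwise traversal).

-551.5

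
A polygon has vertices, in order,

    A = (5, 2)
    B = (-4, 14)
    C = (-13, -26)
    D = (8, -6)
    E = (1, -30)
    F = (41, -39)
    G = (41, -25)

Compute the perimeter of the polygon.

|AB| = √((-9)² + (12)²) = √225 = 15
|BC| = √((-9)² + (-40)²) = √1681 = 41
|CD| = √((21)² + (20)²) = √841 = 29
|DE| = √((-7)² + (-24)²) = √625 = 25
|EF| = √((40)² + (-9)²) = √1681 = 41
|FG| = √((0)² + (14)²) = √196 = 14
|GA| = √((-36)² + (27)²) = √2025 = 45
Perimeter = 15 + 41 + 29 + 25 + 41 + 14 + 45 = 210.

210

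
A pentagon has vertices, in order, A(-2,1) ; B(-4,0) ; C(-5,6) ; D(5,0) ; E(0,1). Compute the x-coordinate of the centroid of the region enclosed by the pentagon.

Apply the shoelace (surveyor's) formula. First the cross-terms c_i = x_i·y_{i+1} − x_{i+1}·y_i:
  4, -24, -30, 5, 2  ⇒  2A = -43, A = -21.5.
Then Σ (x_i + x_{i+1})·c_i = 213, so x̄ = 213 / (6·(-21.5)) = -71/43.

-71/43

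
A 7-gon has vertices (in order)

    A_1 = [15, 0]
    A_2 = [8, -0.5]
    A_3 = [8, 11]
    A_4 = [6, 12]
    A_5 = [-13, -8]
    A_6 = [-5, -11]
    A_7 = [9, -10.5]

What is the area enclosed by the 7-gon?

Apply the surveyor's formula: 2A = Σ (x_i·y_{i+1} − x_{i+1}·y_i), indices taken mod 7.
Cross-terms: -7.5, 92, 30, 108, 103, 151.5, 157.5  ⇒  Σ = 634.5
Area = |Σ|/2 = 317.25.

317.25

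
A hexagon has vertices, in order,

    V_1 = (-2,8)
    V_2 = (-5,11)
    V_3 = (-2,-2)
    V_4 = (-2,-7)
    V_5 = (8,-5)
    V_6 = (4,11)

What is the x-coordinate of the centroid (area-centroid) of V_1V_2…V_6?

Apply Gauss's area formula. First the cross-terms c_i = x_i·y_{i+1} − x_{i+1}·y_i:
  18, 32, 10, 66, 108, 54  ⇒  2A = 288, A = 144.
Then Σ (x_i + x_{i+1})·c_i = 1410, so x̄ = 1410 / (6·144) = 235/144.

235/144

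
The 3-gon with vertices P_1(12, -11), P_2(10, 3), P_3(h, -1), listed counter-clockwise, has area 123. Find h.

Write out the shoelace sum; only the two edges meeting at P_3 involve h:
2·Area = [(10·(-1) − h·3) + (h·(-11) − 12·(-1))] + 146
       = -14·h + 148 = 246
⇒ h = -7.

-7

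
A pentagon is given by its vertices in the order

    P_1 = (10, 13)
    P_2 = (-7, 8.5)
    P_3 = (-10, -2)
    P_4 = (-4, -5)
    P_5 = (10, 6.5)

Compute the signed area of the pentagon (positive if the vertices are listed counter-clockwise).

Apply the shoelace formula: 2A = Σ (x_i·y_{i+1} − x_{i+1}·y_i), indices taken mod 5.
Σ = (176) + (99) + (42) + (24) + (65) = 406
Signed area = Σ/2 = 203 (positive ⇒ counter-clockwise traversal).

203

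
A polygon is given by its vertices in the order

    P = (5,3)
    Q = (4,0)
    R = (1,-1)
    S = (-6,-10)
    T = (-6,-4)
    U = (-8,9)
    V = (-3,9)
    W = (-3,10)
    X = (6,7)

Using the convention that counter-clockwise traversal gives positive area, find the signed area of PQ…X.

-150

Cross-terms: -12, -4, -16, -36, -86, -45, -3, -81, -17  ⇒  Σ = -300
Signed area = Σ/2 = -150 (negative ⇒ clockwise traversal).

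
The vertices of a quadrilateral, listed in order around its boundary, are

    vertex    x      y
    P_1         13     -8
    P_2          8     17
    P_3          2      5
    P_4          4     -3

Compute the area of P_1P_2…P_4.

Apply Gauss's area formula: 2A = Σ (x_i·y_{i+1} − x_{i+1}·y_i), indices taken mod 4.
Cross-terms: 285, 6, -26, 7  ⇒  Σ = 272
Area = |Σ|/2 = 136.

136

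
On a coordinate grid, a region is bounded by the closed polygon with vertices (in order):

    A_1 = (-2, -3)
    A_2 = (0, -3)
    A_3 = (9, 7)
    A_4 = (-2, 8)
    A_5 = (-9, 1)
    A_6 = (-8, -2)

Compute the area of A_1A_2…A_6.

Σ = (6) + (27) + (86) + (70) + (26) + (20) = 235
Area = |Σ|/2 = 117.5.

117.5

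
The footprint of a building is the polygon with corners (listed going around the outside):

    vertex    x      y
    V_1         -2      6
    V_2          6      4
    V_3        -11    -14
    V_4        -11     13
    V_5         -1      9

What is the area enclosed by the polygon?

Apply the surveyor's formula: 2A = Σ (x_i·y_{i+1} − x_{i+1}·y_i), indices taken mod 5.
Cross-terms: -44, -40, -297, -86, 12  ⇒  Σ = -455
Area = |Σ|/2 = 227.5.

227.5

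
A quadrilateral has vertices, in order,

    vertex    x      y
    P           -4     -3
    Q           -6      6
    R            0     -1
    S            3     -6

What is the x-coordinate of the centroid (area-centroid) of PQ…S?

Apply Gauss's area formula. First the cross-terms c_i = x_i·y_{i+1} − x_{i+1}·y_i:
  -42, 6, 3, -33  ⇒  2A = -66, A = -33.
Then Σ (x_i + x_{i+1})·c_i = 426, so x̄ = 426 / (6·(-33)) = -71/33.

-71/33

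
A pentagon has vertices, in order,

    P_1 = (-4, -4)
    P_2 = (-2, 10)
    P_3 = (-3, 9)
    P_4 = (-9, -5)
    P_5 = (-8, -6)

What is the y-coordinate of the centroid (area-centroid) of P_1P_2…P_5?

Apply the shoelace formula. First the cross-terms c_i = x_i·y_{i+1} − x_{i+1}·y_i:
  -48, 12, 96, 14, 8  ⇒  2A = 82, A = 41.
Then Σ (y_i + y_{i+1})·c_i = 90, so ȳ = 90 / (6·41) = 15/41.

15/41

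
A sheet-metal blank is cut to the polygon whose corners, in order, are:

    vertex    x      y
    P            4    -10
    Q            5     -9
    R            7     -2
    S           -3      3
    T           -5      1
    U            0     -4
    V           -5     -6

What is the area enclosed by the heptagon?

84

Σ = (14) + (53) + (15) + (12) + (20) + (-20) + (74) = 168
Area = |Σ|/2 = 84.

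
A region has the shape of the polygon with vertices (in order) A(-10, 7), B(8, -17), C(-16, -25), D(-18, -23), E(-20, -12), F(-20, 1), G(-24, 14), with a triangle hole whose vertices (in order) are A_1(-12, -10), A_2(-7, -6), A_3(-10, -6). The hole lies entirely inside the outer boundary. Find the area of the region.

608

Outer boundary:
Σ = (114) + (-472) + (-82) + (-244) + (-260) + (-256) + (-28) = -1228
Area = |Σ|/2 = 614.
Hole:
Cross-terms: 2, -18, 28  ⇒  Σ = 12
Area = |Σ|/2 = 6.
Net area = 614 − 6 = 608.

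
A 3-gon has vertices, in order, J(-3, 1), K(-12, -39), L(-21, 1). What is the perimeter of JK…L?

|JK| = √((-9)² + (-40)²) = √1681 = 41
|KL| = √((-9)² + (40)²) = √1681 = 41
|LJ| = √((18)² + (0)²) = √324 = 18
Perimeter = 41 + 41 + 18 = 100.

100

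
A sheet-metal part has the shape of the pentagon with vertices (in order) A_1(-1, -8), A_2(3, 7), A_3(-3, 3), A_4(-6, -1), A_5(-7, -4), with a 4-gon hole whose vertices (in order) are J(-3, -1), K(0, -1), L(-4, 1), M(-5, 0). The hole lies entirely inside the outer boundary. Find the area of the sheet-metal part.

64

Outer boundary:
Apply the shoelace (surveyor's) formula: 2A = Σ (x_i·y_{i+1} − x_{i+1}·y_i), indices taken mod 5.
Cross-terms: 17, 30, 21, 17, 52  ⇒  Σ = 137
Area = |Σ|/2 = 68.5.
Hole:
Apply the shoelace (surveyor's) formula: 2A = Σ (x_i·y_{i+1} − x_{i+1}·y_i), indices taken mod 4.
Cross-terms: 3, -4, 5, 5  ⇒  Σ = 9
Area = |Σ|/2 = 4.5.
Net area = 68.5 − 4.5 = 64.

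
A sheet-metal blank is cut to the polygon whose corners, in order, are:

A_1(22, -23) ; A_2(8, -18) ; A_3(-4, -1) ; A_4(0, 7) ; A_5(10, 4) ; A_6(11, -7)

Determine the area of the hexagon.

Apply Gauss's area formula: 2A = Σ (x_i·y_{i+1} − x_{i+1}·y_i), indices taken mod 6.
Cross-terms: -212, -80, -28, -70, -114, -99  ⇒  Σ = -603
Area = |Σ|/2 = 301.5.

301.5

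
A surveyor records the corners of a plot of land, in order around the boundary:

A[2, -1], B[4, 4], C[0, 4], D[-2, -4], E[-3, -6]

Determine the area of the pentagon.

Apply the surveyor's formula: 2A = Σ (x_i·y_{i+1} − x_{i+1}·y_i), indices taken mod 5.
Σ = (12) + (16) + (8) + (0) + (15) = 51
Area = |Σ|/2 = 25.5.

25.5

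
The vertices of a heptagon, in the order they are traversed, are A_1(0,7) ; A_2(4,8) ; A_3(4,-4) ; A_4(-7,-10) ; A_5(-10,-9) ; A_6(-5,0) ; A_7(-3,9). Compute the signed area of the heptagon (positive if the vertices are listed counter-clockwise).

-146

Apply the shoelace formula: 2A = Σ (x_i·y_{i+1} − x_{i+1}·y_i), indices taken mod 7.
Σ = (-28) + (-48) + (-68) + (-37) + (-45) + (-45) + (-21) = -292
Signed area = Σ/2 = -146 (negative ⇒ clockwise traversal).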